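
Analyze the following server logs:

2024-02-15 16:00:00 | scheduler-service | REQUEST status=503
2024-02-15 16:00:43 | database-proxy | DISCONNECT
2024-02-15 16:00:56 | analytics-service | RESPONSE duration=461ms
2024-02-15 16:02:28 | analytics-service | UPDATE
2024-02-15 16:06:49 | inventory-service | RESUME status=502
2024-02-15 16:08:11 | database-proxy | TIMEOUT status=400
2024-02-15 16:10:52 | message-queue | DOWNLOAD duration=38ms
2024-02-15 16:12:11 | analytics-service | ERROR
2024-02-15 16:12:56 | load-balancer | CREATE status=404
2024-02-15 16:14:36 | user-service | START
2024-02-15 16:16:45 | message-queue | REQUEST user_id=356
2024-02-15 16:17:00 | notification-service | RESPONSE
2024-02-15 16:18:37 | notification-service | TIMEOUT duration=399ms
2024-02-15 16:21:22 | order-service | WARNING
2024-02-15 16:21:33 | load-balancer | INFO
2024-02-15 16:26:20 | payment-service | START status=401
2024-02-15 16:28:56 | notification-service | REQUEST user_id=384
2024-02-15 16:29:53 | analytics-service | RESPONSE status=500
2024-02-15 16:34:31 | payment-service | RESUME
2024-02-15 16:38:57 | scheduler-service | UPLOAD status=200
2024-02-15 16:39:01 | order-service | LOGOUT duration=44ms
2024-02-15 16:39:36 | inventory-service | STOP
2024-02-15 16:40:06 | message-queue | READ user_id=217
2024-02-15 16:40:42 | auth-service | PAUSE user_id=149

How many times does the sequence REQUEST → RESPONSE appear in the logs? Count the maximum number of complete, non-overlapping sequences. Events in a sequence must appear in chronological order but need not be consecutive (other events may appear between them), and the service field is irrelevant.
3

To count sequences:

1. Look for pattern: REQUEST → RESPONSE
2. Greedily scan the log in chronological order, matching each sequence element in turn (ignoring service)
3. Each time the full pattern completes, increment the count and restart matching from the next event
4. Complete non-overlapping sequences found: 3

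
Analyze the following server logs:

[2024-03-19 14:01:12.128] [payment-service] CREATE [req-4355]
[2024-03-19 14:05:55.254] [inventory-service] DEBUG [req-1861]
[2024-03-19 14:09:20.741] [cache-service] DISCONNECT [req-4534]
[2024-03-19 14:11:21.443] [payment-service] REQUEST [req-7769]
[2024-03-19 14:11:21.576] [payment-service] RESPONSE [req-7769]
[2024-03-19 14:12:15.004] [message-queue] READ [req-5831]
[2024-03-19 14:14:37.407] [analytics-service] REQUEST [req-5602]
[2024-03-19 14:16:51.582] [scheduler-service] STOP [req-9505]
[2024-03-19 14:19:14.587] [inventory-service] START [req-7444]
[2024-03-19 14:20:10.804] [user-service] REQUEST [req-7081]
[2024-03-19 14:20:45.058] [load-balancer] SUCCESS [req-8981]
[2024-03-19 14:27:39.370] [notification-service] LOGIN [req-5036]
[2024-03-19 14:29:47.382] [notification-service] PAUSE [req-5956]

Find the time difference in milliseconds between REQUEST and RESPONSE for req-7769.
133

To calculate latency:

1. Find REQUEST with id req-7769: 2024-03-19 14:11:21.443
2. Find RESPONSE with id req-7769: 2024-03-19 14:11:21.576
3. Latency: 2024-03-19 14:11:21.576 - 2024-03-19 14:11:21.443 = 133ms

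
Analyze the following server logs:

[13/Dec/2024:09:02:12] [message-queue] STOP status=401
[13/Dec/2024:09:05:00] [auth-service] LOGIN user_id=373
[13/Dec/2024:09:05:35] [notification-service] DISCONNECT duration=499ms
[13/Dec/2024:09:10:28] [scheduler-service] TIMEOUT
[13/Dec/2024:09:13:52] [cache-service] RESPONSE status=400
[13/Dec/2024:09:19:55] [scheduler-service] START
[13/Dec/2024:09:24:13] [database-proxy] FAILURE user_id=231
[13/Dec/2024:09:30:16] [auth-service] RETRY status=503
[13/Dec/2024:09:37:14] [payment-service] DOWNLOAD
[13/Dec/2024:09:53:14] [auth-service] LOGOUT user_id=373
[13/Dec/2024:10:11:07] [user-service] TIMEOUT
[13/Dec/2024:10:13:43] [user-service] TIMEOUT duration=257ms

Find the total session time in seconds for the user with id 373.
2894

To calculate session duration:

1. Find LOGIN event for user_id=373: 13/Dec/2024:09:05:00
2. Find LOGOUT event for user_id=373: 13/Dec/2024:09:53:14
3. Session duration: 13/Dec/2024:09:53:14 - 13/Dec/2024:09:05:00 = 2894 seconds (48 minutes)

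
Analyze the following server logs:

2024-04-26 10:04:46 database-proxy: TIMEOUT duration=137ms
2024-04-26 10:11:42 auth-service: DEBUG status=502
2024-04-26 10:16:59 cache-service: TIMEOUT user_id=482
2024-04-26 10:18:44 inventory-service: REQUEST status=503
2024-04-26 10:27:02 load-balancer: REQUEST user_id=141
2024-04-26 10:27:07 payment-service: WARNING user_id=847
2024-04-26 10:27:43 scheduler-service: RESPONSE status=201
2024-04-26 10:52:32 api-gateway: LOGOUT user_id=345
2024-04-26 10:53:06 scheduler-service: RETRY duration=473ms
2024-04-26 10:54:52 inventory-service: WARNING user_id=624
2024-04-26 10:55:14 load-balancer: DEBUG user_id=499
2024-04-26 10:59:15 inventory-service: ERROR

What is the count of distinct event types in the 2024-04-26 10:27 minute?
3

To count unique event types:

1. Filter events in the minute starting at 2024-04-26 10:27
2. Extract event types from matching entries
3. Count unique types: 3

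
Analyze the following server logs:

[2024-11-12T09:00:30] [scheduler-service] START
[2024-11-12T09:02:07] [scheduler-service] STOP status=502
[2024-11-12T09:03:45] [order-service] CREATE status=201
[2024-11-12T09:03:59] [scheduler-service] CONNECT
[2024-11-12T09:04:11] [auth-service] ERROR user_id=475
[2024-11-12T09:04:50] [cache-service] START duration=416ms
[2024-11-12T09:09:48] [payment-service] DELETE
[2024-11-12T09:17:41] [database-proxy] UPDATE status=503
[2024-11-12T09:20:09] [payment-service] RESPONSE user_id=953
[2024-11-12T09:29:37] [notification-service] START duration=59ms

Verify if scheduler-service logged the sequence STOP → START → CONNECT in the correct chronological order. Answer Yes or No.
No

To verify sequence order:

1. Find all events in sequence STOP → START → CONNECT for scheduler-service
2. Extract their timestamps
3. Check if timestamps are in ascending order
4. Result: No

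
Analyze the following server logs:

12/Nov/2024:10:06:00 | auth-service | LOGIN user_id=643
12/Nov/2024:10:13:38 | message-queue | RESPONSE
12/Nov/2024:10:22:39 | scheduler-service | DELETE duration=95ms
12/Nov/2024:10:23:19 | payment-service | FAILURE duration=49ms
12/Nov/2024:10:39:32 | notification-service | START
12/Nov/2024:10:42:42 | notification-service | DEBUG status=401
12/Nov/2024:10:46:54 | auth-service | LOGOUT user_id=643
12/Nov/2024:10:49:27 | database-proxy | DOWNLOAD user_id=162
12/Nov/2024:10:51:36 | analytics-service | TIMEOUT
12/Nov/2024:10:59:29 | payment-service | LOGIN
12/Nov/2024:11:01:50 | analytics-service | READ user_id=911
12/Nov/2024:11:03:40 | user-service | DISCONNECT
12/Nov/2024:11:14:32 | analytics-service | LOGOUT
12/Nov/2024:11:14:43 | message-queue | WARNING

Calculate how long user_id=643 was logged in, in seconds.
2454

To calculate session duration:

1. Find LOGIN event for user_id=643: 12/Nov/2024:10:06:00
2. Find LOGOUT event for user_id=643: 12/Nov/2024:10:46:54
3. Session duration: 12/Nov/2024:10:46:54 - 12/Nov/2024:10:06:00 = 2454 seconds (40 minutes)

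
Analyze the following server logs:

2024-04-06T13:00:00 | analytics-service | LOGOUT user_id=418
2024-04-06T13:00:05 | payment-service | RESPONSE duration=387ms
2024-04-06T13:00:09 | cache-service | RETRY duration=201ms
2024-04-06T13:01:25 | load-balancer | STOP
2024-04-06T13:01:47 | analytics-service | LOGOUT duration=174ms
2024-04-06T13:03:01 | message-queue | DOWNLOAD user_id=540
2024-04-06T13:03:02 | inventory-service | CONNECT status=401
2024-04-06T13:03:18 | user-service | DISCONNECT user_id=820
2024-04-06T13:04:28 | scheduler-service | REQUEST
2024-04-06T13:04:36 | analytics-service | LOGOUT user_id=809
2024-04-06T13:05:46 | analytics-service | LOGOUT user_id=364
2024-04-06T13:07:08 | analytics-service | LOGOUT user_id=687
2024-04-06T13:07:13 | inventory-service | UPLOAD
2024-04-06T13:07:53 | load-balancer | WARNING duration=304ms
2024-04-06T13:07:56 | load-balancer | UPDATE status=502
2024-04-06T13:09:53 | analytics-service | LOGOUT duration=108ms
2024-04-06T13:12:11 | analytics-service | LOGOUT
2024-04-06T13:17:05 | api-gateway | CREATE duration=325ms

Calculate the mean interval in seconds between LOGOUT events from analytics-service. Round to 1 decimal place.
121.8

To calculate average interval:

1. Find all LOGOUT events for analytics-service in order
2. Calculate time gaps between consecutive events
3. Compute mean of gaps: 731 / 6 = 121.8 seconds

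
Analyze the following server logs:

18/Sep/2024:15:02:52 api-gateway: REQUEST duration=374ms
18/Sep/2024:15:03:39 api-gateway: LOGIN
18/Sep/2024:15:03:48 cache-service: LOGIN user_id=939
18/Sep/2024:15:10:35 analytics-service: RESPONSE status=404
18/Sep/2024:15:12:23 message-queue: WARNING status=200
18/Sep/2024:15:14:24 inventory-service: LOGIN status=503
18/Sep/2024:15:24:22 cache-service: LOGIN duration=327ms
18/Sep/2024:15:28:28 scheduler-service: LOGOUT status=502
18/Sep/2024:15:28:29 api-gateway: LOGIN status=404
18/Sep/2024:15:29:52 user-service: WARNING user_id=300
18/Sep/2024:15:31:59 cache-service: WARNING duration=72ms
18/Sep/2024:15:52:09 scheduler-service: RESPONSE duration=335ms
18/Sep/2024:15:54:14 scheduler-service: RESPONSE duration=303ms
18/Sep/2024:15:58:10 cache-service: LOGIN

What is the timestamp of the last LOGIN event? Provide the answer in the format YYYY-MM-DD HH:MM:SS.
2024-09-18 15:58:10

To find the last event:

1. Filter for all LOGIN events
2. Sort by timestamp
3. Select the last one
4. Timestamp: 2024-09-18 15:58:10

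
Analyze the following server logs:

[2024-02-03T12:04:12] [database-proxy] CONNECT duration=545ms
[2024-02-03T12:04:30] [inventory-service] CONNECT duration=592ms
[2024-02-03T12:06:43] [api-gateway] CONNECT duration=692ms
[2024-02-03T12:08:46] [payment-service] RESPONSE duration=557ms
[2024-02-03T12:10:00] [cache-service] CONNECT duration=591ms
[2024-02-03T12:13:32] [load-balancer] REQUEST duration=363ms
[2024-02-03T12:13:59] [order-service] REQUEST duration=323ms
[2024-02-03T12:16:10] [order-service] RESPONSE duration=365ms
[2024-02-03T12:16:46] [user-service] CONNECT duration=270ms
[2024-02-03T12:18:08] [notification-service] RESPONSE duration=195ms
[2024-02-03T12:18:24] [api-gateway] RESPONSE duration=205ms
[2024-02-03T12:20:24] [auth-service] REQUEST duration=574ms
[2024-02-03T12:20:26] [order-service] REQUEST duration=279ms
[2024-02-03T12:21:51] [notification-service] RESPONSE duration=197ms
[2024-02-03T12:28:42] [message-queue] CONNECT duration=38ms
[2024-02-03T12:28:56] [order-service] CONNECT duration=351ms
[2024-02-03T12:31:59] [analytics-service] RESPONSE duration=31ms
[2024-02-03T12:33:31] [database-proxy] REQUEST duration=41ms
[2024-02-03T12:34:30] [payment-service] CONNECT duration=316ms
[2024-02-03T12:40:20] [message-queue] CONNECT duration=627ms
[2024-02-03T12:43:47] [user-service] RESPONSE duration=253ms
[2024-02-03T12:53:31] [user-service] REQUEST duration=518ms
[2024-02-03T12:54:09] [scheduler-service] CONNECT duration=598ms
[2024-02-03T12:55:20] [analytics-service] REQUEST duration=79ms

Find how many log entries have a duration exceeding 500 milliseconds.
9

To count timeouts:

1. Threshold: 500ms
2. Extract duration from each log entry
3. Count entries where duration > 500
4. Timeout count: 9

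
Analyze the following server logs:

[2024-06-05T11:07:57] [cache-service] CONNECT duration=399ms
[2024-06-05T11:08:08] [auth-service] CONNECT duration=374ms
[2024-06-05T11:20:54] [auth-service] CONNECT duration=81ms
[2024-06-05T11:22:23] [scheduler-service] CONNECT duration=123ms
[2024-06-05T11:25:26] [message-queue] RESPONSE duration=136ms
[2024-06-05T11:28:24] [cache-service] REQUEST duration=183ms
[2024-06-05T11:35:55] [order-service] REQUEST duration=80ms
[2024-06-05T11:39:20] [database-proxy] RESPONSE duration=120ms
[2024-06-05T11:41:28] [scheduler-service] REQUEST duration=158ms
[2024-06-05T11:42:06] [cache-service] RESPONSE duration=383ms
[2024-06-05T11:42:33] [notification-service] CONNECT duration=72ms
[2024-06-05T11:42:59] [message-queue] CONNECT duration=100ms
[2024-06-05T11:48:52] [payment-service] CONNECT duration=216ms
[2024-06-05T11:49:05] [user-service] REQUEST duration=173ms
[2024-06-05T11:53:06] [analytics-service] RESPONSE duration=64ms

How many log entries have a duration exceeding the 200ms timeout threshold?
4

To count timeouts:

1. Threshold: 200ms
2. Extract duration from each log entry
3. Count entries where duration > 200
4. Timeout count: 4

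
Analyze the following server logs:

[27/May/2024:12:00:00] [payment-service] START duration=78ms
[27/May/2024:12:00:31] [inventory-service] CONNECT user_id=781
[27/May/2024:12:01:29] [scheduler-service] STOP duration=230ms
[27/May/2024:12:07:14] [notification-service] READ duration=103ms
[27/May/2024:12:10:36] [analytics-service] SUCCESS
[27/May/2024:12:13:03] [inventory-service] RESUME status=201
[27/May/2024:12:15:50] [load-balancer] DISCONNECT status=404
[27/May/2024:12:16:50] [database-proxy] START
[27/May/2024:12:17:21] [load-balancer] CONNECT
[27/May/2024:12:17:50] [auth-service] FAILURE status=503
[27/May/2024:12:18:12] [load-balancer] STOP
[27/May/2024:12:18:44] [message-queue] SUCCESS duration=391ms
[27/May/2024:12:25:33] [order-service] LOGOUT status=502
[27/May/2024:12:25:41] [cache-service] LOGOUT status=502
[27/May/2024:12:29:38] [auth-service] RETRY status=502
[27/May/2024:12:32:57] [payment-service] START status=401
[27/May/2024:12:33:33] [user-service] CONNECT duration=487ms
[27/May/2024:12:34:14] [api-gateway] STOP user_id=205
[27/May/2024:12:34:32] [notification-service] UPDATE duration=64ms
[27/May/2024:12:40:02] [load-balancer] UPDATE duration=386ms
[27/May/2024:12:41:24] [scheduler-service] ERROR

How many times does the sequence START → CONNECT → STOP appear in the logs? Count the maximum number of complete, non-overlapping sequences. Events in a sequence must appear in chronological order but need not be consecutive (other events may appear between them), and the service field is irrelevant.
3

To count sequences:

1. Look for pattern: START → CONNECT → STOP
2. Greedily scan the log in chronological order, matching each sequence element in turn (ignoring service)
3. Each time the full pattern completes, increment the count and restart matching from the next event
4. Complete non-overlapping sequences found: 3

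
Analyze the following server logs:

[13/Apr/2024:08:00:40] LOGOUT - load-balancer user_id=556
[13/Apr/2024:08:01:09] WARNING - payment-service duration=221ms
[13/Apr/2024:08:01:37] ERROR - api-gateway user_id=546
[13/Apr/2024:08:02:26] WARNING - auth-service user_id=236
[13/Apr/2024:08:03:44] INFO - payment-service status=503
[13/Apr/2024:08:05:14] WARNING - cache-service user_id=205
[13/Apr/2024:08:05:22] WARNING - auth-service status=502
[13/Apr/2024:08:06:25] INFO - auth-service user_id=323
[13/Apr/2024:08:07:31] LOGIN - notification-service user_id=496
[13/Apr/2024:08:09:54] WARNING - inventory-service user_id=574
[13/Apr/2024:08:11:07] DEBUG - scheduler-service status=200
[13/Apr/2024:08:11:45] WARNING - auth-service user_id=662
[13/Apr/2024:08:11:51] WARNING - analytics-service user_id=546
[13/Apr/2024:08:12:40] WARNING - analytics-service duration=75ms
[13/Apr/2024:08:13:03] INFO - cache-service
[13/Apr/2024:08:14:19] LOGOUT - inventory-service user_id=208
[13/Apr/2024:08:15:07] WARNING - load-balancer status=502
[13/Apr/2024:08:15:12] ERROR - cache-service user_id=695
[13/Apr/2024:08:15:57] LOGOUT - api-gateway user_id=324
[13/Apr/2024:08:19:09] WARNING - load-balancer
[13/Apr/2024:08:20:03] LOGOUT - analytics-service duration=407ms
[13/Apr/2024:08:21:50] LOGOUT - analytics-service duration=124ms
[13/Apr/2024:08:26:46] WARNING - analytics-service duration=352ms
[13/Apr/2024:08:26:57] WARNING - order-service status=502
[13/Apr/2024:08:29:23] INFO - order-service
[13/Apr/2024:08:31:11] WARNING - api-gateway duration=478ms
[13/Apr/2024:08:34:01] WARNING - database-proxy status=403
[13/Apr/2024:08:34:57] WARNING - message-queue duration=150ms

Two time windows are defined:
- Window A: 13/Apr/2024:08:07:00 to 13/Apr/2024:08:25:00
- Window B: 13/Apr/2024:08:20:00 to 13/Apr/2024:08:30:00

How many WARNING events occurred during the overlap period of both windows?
0

To find overlap events:

1. Window A: 13/Apr/2024:08:07:00 to 13/Apr/2024:08:25:00
2. Window B: 13/Apr/2024:08:20:00 to 13/Apr/2024:08:30:00
3. Overlap period: 13/Apr/2024:08:20:00 to 13/Apr/2024:08:25:00
4. Count WARNING events in overlap: 0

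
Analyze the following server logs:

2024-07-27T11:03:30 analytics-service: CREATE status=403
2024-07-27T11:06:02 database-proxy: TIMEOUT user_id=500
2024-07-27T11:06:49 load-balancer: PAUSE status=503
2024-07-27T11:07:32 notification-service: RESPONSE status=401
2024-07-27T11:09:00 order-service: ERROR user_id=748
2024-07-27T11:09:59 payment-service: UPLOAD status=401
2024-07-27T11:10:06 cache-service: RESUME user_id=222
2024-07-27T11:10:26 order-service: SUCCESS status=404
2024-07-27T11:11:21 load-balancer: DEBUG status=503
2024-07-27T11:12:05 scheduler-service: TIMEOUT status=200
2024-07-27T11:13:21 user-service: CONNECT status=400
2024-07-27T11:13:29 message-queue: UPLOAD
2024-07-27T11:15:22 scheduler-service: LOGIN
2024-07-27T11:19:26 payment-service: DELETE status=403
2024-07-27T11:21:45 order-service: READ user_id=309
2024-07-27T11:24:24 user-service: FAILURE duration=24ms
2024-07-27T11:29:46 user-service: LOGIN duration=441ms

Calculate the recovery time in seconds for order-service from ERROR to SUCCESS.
86

To calculate recovery time:

1. Find ERROR event for order-service: 2024-07-27T11:09:00
2. Find next SUCCESS event for order-service: 2024-07-27T11:10:26
3. Recovery time: 2024-07-27T11:10:26 - 2024-07-27T11:09:00 = 86 seconds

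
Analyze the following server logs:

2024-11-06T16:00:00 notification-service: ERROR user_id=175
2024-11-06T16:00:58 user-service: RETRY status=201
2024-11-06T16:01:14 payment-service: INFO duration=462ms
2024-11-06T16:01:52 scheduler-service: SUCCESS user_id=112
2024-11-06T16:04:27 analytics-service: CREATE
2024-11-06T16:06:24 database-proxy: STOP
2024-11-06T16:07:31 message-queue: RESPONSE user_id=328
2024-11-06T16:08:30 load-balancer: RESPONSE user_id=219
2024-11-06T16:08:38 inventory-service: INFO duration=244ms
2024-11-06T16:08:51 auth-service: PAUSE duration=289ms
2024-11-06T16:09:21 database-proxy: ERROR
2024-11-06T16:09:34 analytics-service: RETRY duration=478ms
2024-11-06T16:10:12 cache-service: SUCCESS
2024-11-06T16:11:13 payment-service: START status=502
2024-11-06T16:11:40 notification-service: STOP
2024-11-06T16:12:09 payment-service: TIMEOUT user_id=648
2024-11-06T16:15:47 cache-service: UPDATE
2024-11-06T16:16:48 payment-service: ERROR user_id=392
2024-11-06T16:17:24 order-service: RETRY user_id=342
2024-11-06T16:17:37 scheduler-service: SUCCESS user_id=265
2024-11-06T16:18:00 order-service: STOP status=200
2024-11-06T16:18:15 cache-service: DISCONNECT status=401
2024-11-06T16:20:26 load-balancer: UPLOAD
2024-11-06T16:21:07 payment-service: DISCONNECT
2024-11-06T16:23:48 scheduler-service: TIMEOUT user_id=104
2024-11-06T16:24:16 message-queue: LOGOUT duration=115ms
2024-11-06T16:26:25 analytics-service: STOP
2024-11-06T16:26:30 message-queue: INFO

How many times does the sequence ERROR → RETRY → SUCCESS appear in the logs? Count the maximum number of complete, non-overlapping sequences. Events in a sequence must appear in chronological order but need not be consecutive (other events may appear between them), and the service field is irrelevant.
3

To count sequences:

1. Look for pattern: ERROR → RETRY → SUCCESS
2. Greedily scan the log in chronological order, matching each sequence element in turn (ignoring service)
3. Each time the full pattern completes, increment the count and restart matching from the next event
4. Complete non-overlapping sequences found: 3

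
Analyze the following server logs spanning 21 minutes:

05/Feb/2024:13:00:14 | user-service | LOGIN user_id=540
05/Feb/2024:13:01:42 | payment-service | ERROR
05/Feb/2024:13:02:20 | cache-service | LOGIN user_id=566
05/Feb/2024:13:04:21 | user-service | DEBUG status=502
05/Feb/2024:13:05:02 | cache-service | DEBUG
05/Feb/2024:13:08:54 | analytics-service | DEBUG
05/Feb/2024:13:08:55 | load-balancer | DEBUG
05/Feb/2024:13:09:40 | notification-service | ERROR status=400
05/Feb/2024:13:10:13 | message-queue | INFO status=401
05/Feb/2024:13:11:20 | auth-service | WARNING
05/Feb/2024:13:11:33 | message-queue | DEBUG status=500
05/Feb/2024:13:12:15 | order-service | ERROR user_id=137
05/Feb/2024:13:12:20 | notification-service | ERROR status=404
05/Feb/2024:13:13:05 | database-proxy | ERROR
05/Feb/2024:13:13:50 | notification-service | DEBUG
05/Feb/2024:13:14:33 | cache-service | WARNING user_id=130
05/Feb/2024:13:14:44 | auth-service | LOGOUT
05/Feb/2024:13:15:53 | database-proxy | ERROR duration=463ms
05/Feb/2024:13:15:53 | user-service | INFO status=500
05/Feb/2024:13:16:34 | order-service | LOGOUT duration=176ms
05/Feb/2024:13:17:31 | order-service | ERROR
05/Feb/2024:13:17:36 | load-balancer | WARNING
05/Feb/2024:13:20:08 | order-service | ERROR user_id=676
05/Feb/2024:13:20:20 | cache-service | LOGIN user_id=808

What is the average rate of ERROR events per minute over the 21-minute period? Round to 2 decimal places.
0.38

To calculate the rate:

1. Count total ERROR events: 8
2. Total time period: 21 minutes
3. Rate = 8 / 21 = 0.38 events per minute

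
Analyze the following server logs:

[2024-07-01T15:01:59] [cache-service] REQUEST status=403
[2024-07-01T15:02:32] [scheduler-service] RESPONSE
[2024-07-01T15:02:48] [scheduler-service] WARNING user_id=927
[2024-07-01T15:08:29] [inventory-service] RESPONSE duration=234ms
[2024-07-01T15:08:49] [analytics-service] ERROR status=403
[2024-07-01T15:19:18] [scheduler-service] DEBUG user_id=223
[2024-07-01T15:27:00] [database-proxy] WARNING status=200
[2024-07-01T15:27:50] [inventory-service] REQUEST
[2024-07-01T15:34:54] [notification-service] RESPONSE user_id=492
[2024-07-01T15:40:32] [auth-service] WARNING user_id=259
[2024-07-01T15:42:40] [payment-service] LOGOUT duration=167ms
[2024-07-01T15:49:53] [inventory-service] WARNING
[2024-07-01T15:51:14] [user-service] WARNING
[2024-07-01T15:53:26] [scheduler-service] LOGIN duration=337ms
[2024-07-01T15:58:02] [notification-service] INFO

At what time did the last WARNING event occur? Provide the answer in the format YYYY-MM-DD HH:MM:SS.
2024-07-01 15:51:14

To find the last event:

1. Filter for all WARNING events
2. Sort by timestamp
3. Select the last one
4. Timestamp: 2024-07-01 15:51:14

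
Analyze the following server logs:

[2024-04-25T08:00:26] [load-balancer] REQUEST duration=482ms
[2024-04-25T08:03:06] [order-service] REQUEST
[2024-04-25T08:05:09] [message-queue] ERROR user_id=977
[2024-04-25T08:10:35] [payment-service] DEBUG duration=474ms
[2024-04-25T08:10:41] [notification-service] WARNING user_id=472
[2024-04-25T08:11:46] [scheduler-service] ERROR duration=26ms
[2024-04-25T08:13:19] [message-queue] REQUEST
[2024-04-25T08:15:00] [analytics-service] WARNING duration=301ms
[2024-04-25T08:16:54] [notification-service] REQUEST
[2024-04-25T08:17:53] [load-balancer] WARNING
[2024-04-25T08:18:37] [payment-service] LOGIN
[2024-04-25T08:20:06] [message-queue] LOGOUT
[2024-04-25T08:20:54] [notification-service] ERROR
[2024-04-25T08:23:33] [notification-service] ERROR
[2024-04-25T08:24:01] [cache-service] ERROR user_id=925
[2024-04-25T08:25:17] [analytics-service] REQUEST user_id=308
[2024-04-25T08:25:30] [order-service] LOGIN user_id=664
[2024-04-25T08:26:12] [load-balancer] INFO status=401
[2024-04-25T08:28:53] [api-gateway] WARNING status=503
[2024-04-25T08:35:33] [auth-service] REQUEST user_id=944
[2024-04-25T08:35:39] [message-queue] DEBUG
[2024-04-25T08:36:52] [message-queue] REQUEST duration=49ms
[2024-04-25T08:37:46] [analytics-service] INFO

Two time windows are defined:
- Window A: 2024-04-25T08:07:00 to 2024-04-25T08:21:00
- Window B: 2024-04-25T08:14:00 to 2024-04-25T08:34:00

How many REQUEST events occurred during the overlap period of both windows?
1

To find overlap events:

1. Window A: 2024-04-25T08:07:00 to 2024-04-25T08:21:00
2. Window B: 2024-04-25T08:14:00 to 2024-04-25T08:34:00
3. Overlap period: 2024-04-25T08:14:00 to 2024-04-25T08:21:00
4. Count REQUEST events in overlap: 1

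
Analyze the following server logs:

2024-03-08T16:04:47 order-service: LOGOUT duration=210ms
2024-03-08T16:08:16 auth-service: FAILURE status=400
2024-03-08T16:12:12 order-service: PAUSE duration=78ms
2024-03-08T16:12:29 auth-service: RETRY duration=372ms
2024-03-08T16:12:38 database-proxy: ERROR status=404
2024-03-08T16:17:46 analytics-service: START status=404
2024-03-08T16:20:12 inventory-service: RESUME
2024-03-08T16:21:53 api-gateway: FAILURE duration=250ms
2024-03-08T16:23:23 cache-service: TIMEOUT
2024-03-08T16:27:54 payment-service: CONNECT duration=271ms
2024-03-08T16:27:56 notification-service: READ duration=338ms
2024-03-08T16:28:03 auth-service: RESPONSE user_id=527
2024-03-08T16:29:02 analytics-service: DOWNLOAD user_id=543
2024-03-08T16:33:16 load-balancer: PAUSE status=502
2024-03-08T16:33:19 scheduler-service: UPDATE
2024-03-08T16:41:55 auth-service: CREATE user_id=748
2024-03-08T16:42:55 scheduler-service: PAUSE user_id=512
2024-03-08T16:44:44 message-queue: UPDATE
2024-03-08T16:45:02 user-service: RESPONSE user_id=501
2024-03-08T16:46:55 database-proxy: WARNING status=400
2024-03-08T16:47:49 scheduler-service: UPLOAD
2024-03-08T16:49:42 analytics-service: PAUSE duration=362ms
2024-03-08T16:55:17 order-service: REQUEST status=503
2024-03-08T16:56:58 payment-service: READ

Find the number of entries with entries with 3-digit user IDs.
5

To find matching entries:

1. Pattern to match: entries with 3-digit user IDs
2. Scan each log entry for the pattern
3. Count matches: 5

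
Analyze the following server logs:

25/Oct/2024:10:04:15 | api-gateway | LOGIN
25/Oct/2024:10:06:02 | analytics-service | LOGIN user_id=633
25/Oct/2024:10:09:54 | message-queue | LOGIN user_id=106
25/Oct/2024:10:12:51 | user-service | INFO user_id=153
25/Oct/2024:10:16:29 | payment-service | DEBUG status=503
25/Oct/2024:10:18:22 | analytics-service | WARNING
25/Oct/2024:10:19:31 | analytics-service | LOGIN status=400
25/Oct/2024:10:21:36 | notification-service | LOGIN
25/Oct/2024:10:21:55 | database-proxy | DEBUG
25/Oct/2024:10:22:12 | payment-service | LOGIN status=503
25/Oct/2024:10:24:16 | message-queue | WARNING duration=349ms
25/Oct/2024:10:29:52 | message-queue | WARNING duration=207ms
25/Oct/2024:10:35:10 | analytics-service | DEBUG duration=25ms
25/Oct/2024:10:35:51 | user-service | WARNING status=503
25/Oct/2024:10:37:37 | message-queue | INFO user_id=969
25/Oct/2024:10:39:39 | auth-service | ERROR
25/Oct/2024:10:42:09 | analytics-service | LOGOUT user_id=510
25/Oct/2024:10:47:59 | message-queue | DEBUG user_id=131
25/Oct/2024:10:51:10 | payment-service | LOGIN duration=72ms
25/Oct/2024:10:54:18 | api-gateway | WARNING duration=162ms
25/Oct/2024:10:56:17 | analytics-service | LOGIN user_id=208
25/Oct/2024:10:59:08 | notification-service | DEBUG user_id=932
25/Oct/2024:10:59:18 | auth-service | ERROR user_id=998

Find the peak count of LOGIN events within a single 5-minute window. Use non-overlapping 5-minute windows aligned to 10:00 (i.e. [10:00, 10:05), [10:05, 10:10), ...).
2

To find the burst window:

1. Divide the log period into non-overlapping 5-minute windows starting at 10:00
2. Count LOGIN events in each window
3. Find the window with maximum count
4. Maximum events in a window: 2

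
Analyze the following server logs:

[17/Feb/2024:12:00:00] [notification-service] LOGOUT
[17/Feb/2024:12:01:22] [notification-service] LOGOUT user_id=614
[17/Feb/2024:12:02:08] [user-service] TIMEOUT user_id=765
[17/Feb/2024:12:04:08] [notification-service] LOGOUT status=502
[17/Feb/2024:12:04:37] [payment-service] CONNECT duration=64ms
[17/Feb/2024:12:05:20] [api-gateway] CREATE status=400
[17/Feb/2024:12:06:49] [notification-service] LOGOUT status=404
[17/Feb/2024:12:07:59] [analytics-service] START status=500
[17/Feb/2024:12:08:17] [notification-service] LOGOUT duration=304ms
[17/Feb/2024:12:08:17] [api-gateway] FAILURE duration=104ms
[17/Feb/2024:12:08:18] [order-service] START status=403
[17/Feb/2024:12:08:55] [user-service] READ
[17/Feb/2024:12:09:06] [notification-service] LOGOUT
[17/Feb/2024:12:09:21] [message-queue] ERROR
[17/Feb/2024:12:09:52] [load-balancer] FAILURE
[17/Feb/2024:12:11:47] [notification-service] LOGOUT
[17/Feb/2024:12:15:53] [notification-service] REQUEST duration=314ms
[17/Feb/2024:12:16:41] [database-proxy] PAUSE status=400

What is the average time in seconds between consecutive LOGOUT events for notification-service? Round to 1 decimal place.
117.8

To calculate average interval:

1. Find all LOGOUT events for notification-service in order
2. Calculate time gaps between consecutive events
3. Compute mean of gaps: 707 / 6 = 117.8 seconds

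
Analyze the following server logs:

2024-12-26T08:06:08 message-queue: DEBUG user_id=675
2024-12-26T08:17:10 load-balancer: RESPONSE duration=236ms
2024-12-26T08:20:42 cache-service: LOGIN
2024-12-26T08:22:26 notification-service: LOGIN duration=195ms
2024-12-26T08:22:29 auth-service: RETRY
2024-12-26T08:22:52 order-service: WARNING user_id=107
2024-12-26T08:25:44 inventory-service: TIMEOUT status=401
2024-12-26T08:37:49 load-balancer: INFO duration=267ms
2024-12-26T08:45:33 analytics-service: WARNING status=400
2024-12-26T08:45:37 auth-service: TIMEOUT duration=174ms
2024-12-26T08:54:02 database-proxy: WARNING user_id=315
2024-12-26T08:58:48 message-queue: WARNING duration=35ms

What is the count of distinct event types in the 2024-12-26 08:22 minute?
3

To count unique event types:

1. Filter events in the minute starting at 2024-12-26 08:22
2. Extract event types from matching entries
3. Count unique types: 3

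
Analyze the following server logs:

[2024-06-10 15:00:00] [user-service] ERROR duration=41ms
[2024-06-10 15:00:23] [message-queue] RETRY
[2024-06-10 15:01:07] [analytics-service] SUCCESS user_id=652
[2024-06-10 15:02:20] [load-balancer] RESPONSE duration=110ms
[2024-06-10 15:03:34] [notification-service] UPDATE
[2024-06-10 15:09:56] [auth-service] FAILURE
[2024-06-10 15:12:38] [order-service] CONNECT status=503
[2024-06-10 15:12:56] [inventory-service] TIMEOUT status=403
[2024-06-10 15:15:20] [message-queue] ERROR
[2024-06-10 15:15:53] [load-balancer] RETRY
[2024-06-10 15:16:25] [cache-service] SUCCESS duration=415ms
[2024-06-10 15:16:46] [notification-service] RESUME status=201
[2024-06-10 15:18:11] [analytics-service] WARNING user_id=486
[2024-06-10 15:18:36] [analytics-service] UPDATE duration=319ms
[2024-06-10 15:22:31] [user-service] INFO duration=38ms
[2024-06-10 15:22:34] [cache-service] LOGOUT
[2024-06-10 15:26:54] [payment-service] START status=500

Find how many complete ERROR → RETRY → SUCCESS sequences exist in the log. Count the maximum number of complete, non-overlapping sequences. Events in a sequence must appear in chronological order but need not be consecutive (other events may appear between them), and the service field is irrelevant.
2

To count sequences:

1. Look for pattern: ERROR → RETRY → SUCCESS
2. Greedily scan the log in chronological order, matching each sequence element in turn (ignoring service)
3. Each time the full pattern completes, increment the count and restart matching from the next event
4. Complete non-overlapping sequences found: 2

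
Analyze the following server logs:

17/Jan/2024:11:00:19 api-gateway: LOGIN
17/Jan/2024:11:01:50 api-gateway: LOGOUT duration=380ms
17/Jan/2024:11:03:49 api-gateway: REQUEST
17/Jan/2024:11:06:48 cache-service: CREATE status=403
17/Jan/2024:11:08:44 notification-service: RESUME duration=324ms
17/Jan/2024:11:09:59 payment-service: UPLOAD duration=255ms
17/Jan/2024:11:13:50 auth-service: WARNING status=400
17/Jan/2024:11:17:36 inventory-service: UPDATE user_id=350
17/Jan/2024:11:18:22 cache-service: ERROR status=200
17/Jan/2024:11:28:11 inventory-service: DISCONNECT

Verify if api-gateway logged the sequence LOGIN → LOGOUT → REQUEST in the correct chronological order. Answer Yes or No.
Yes

To verify sequence order:

1. Find all events in sequence LOGIN → LOGOUT → REQUEST for api-gateway
2. Extract their timestamps
3. Check if timestamps are in ascending order
4. Result: Yes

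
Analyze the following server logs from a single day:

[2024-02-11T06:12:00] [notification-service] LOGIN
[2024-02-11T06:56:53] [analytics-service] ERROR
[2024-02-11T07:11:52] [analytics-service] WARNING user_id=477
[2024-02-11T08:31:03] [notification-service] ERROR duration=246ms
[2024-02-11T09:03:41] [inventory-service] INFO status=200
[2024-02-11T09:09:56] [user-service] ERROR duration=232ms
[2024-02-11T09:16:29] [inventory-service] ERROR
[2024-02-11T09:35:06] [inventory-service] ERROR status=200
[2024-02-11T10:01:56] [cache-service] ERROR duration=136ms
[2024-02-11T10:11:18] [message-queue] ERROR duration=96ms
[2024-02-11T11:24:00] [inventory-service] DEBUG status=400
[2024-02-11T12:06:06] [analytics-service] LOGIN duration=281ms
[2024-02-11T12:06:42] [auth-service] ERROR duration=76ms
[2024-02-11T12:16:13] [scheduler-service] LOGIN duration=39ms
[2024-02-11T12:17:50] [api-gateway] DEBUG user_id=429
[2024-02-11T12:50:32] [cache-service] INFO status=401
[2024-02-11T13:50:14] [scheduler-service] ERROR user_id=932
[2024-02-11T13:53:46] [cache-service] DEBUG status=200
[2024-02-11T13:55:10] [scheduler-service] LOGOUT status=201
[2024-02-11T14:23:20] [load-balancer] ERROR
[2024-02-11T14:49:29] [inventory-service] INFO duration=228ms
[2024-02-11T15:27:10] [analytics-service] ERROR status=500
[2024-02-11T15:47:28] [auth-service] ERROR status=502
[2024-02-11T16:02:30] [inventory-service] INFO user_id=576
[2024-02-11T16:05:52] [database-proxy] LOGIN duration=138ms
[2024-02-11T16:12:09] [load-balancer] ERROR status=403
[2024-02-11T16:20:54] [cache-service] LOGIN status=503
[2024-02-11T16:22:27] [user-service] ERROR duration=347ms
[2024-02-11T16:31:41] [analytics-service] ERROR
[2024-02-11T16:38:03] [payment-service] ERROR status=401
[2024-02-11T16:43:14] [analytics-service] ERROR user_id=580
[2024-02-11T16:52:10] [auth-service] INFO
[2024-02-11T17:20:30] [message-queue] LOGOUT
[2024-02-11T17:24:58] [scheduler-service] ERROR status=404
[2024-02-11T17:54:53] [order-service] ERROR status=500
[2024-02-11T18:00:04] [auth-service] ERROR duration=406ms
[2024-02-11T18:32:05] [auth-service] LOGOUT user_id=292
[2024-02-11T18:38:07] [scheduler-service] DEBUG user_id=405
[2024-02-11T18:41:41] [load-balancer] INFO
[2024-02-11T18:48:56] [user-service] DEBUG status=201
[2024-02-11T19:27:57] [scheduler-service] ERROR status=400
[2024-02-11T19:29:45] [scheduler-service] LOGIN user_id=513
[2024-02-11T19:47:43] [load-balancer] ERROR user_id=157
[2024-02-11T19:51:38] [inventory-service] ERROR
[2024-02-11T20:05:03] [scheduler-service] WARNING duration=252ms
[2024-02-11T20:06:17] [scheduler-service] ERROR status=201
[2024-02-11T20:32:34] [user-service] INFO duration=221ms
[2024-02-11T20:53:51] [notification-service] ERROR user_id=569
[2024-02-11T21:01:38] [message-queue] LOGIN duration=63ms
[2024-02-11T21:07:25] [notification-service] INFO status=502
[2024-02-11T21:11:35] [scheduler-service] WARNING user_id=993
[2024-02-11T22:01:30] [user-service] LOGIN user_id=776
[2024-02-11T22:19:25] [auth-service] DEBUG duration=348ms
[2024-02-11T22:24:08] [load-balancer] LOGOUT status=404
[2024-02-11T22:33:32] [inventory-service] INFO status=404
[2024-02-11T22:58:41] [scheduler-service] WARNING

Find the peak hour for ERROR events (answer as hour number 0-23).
16

To find the peak hour:

1. Group all ERROR events by hour
2. Count events in each hour
3. Find hour with maximum count
4. Peak hour: 16 (with 5 events)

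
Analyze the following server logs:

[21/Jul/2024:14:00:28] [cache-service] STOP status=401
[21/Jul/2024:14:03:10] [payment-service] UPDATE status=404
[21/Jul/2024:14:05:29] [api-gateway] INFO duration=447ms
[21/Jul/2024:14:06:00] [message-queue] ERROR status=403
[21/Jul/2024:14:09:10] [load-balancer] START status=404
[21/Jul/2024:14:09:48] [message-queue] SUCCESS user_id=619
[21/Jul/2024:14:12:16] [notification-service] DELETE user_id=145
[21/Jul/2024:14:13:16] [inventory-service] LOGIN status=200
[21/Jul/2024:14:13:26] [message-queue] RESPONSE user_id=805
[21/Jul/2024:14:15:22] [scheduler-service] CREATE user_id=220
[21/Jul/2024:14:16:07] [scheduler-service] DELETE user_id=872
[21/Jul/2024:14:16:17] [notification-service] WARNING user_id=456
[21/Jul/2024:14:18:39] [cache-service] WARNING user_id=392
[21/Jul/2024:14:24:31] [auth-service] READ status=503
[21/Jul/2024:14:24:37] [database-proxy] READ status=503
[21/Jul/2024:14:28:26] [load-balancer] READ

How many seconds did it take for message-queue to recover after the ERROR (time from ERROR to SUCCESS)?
228

To calculate recovery time:

1. Find ERROR event for message-queue: 21/Jul/2024:14:06:00
2. Find next SUCCESS event for message-queue: 21/Jul/2024:14:09:48
3. Recovery time: 21/Jul/2024:14:09:48 - 21/Jul/2024:14:06:00 = 228 seconds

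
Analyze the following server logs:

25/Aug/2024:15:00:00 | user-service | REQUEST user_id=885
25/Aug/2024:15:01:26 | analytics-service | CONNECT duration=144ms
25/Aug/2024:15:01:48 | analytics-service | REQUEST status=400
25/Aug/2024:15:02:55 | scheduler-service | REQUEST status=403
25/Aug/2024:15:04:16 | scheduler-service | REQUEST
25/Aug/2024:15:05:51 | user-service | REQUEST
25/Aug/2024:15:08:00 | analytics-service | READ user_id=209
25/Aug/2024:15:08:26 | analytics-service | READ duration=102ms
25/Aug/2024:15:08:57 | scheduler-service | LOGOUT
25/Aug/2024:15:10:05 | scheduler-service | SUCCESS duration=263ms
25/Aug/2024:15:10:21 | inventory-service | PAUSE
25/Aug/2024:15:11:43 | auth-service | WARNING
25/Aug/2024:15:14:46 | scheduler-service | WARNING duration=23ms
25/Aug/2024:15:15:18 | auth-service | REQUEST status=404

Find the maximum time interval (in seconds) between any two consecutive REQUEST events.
567

To find the longest gap:

1. Extract all REQUEST events in chronological order
2. Calculate time differences between consecutive events
3. Find the maximum difference
4. Longest gap: 567 seconds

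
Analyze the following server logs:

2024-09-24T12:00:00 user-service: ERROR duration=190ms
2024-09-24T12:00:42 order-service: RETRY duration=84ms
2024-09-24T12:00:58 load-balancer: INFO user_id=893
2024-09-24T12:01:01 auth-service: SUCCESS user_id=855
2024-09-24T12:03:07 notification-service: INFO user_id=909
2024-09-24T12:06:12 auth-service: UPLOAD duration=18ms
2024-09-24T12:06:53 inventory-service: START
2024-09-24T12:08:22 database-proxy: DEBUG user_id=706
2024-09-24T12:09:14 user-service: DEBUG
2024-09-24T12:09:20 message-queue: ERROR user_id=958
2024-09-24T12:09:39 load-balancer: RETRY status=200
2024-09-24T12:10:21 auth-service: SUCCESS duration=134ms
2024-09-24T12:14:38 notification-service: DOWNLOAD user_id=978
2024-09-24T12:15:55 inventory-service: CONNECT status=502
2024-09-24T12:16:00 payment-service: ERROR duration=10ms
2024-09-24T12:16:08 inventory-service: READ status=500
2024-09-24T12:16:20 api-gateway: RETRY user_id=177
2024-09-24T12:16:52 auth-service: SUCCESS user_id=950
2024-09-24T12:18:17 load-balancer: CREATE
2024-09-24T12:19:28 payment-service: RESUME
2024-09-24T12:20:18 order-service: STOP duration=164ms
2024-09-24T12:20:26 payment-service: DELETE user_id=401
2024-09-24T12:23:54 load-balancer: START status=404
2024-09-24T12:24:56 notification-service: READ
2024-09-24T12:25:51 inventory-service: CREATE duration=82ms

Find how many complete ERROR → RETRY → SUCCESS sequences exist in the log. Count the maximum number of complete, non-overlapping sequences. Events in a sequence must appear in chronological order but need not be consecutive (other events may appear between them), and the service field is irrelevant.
3

To count sequences:

1. Look for pattern: ERROR → RETRY → SUCCESS
2. Greedily scan the log in chronological order, matching each sequence element in turn (ignoring service)
3. Each time the full pattern completes, increment the count and restart matching from the next event
4. Complete non-overlapping sequences found: 3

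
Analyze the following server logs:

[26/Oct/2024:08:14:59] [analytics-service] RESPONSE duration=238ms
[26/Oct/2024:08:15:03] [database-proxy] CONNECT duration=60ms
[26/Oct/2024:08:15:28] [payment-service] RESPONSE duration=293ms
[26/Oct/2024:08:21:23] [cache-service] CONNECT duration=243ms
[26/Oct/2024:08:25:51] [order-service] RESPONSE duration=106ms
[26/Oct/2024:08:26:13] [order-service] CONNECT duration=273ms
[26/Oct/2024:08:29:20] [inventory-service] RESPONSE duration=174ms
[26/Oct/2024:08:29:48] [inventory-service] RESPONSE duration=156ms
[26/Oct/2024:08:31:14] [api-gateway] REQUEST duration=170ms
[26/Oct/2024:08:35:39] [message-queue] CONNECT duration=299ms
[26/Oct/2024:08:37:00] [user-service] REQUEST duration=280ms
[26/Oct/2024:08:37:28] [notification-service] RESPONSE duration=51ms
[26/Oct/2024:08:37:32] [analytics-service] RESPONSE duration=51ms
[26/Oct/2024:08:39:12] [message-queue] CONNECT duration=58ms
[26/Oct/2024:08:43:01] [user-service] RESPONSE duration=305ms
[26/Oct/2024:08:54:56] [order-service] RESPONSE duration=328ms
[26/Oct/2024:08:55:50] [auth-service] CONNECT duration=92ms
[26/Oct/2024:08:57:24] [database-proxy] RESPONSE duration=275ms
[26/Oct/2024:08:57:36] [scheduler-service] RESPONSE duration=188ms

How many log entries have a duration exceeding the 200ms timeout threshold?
9

To count timeouts:

1. Threshold: 200ms
2. Extract duration from each log entry
3. Count entries where duration > 200
4. Timeout count: 9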